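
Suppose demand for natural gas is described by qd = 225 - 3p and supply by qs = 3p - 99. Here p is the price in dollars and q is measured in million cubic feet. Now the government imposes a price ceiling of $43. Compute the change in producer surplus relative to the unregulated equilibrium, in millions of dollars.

Equilibrium: 225 - 3p = 3p - 99, so 324 = 6p and p* = 54, q* = 63.
The ceiling of 43 is below the equilibrium price 54, so it binds.
At p = 43: qd = 225 - 3·43 = 96 and qs = 3·43 - 99 = 30.
Producer surplus without the control is ½ · (54 - 33) · 63 = 661.5.
With the ceiling, producers sell 30 units at 43, so PS = ½ · (43 - 33) · 30 = 150.
Change in producer surplus = 150 - 661.5 = -511.5.

-511.5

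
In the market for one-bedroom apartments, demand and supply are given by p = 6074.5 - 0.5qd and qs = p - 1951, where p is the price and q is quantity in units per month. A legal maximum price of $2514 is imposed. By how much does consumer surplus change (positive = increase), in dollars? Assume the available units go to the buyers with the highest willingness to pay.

36069

Rearranging demand gives qd = 12149 - 2p. Setting quantity demanded equal to quantity supplied, 12149 - 2p = p - 1951, gives p* = 4700 and q* = 2749.
The ceiling of 2514 is below the equilibrium price 4700, so it binds.
At p = 2514: qd = 12149 - 2·2514 = 7121 and qs = 2514 - 1951 = 563.
Consumer surplus without the control is ½ · (6074.5 - 4700) · 2749 = 1889250.25.
With the ceiling, 563 units are sold at 2514 (assume they go to the highest-value buyers). The demand price at q = 563 is 5793, so CS = ½ · [(6074.5 - 2514) + (5793 - 2514)] · 563 = 1925319.25.
Change in consumer surplus = 1925319.25 - 1889250.25 = 36069.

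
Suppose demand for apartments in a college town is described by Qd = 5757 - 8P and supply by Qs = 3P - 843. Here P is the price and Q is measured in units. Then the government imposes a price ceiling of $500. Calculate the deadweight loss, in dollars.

Setting quantity demanded equal to quantity supplied, 5757 - 8P = 3P - 843, gives P* = 600 and Q* = 957.
Since 500 < 600, the ceiling is binding.
At P = 500: Qd = 5757 - 8·500 = 1757 and Qs = 3·500 - 843 = 657.
Quantity traded falls to 657. At Q = 657 the demand price is (5757 - 657)/8 = 637.5 and the supply price is (843 + 657)/3 = 500.
Deadweight loss = ½ · (637.5 - 500) · (957 - 657) = ½ · 137.5 · 300 = 20625.

20625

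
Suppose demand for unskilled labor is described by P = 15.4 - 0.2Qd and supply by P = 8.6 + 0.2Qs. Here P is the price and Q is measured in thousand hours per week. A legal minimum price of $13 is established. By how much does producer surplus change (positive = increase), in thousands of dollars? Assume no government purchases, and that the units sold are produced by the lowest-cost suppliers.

Rearranging demand gives Qd = 77 - 5P; rearranging supply gives Qs = 5P - 43. In a free market, 77 - 5P = 5P - 43 gives the equilibrium P* = 12, Q* = 17.
The floor of 13 is above the equilibrium price 12, so it binds.
At P = 13: Qd = 77 - 5·13 = 12 and Qs = 5·13 - 43 = 22.
Producer surplus without the control is ½ · (12 - 8.6) · 17 = 28.9.
With the floor, 12 units are sold at 13. The supply price at Q = 12 is 11, so PS = ½ · [(13 - 8.6) + (13 - 11)] · 12 = 38.4.
Change in producer surplus = 38.4 - 28.9 = 9.5.

9.5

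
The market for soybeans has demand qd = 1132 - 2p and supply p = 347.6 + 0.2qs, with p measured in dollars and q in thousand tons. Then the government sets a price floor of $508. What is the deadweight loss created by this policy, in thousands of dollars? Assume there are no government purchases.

Rearranging supply gives qs = 5p - 1738. Without the control the market clears where 1132 - 2p = 5p - 1738, i.e. p* = 410 and q* = 312.
Since 508 > 410, the floor is binding.
At p = 508: qd = 1132 - 2·508 = 116 and qs = 5·508 - 1738 = 802.
Quantity traded falls to 116. At q = 116 the demand price is (1132 - 116)/2 = 508 and the supply price is (1738 + 116)/5 = 370.8.
Deadweight loss = ½ · (508 - 370.8) · (312 - 116) = ½ · 137.2 · 196 = 13445.6.

13445.6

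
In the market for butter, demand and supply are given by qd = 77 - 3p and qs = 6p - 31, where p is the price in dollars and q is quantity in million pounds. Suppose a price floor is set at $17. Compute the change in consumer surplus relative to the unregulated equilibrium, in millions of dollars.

Setting quantity demanded equal to quantity supplied, 77 - 3p = 6p - 31, gives p* = 12 and q* = 41.
Since 17 > 12, the floor is binding.
At p = 17: qd = 77 - 3·17 = 26 and qs = 6·17 - 31 = 71.
Consumer surplus without the control is ½ · (77/3 - 12) · 41 = 1681/6.
With the floor, consumers buy 26 units at 17, so CS = ½ · (77/3 - 17) · 26 = 338/3.
Change in consumer surplus = 338/3 - 1681/6 = -167.5.

-167.5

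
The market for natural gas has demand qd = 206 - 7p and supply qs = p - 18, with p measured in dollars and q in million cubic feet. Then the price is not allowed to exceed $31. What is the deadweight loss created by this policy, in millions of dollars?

In a free market, 206 - 7p = p - 18 gives the equilibrium p* = 28, q* = 10.
The ceiling of 31 is above the equilibrium price 28, so it is not binding; the market clears at p* = 28, q* = 10.
Since the control does not bind, no trades are prevented and deadweight loss is zero.

0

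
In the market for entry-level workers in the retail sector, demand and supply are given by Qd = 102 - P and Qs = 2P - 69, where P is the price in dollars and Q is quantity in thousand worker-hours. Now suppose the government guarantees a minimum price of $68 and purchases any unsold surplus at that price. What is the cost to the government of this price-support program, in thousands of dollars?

Setting quantity demanded equal to quantity supplied, 102 - P = 2P - 69, gives P* = 57 and Q* = 45.
Because the floor (68) lies above the market-clearing price, it is binding.
At P = 68: Qd = 102 - 68 = 34 and Qs = 2·68 - 69 = 67.
Surplus = Qs - Qd = 33.
Government expenditure = surplus × support price = 33 × 68 = 2244.

2244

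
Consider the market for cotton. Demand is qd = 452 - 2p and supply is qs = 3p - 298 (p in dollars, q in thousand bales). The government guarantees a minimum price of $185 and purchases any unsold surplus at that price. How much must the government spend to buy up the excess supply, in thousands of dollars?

Setting quantity demanded equal to quantity supplied, 452 - 2p = 3p - 298, gives p* = 150 and q* = 152.
The floor of 185 is above the equilibrium price 150, so it binds.
At p = 185: qd = 452 - 2·185 = 82 and qs = 3·185 - 298 = 257.
Surplus = qs - qd = 175.
Government expenditure = surplus × support price = 175 × 185 = 32375.

32375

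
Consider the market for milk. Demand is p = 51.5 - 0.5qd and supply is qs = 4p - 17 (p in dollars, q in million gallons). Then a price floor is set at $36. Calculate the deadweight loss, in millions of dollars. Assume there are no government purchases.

Rearranging demand gives qd = 103 - 2p. Without the control the market clears where 103 - 2p = 4p - 17, i.e. p* = 20 and q* = 63.
Since 36 > 20, the floor is binding.
At p = 36: qd = 103 - 2·36 = 31 and qs = 4·36 - 17 = 127.
Quantity traded falls to 31. At q = 31 the demand price is (103 - 31)/2 = 36 and the supply price is (17 + 31)/4 = 12.
Deadweight loss = ½ · (36 - 12) · (63 - 31) = ½ · 24 · 32 = 384.

384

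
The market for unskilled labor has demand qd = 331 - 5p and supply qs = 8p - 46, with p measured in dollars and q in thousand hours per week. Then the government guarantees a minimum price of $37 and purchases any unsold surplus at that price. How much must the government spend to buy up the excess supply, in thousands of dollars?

3848

In a free market, 331 - 5p = 8p - 46 gives the equilibrium p* = 29, q* = 186.
Since 37 > 29, the floor is binding.
At p = 37: qd = 331 - 5·37 = 146 and qs = 8·37 - 46 = 250.
Surplus = qs - qd = 104.
Government expenditure = surplus × support price = 104 × 37 = 3848.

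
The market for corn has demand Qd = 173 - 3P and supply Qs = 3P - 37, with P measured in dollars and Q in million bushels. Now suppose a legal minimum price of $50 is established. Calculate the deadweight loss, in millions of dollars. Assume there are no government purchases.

675

In a free market, 173 - 3P = 3P - 37 gives the equilibrium P* = 35, Q* = 68.
Because the floor (50) lies above the market-clearing price, it is binding.
At P = 50: Qd = 173 - 3·50 = 23 and Qs = 3·50 - 37 = 113.
Quantity traded falls to 23. At Q = 23 the demand price is (173 - 23)/3 = 50 and the supply price is (37 + 23)/3 = 20.
Deadweight loss = ½ · (50 - 20) · (68 - 23) = ½ · 30 · 45 = 675.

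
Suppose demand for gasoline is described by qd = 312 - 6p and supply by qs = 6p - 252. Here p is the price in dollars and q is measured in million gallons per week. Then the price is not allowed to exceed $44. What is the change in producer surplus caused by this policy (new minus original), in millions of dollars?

-63

In a free market, 312 - 6p = 6p - 252 gives the equilibrium p* = 47, q* = 30.
The ceiling of 44 is below the equilibrium price 47, so it binds.
At p = 44: qd = 312 - 6·44 = 48 and qs = 6·44 - 252 = 12.
Producer surplus without the control is ½ · (47 - 42) · 30 = 75.
With the ceiling, producers sell 12 units at 44, so PS = ½ · (44 - 42) · 12 = 12.
Change in producer surplus = 12 - 75 = -63.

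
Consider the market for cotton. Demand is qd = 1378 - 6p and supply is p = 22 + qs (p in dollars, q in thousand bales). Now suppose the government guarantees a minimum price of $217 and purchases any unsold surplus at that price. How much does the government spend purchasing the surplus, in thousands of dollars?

Rearranging supply gives qs = p - 22. Without the control the market clears where 1378 - 6p = p - 22, i.e. p* = 200 and q* = 178.
The floor of 217 is above the equilibrium price 200, so it binds.
At p = 217: qd = 1378 - 6·217 = 76 and qs = 217 - 22 = 195.
Surplus = qs - qd = 119.
Government expenditure = surplus × support price = 119 × 217 = 25823.

25823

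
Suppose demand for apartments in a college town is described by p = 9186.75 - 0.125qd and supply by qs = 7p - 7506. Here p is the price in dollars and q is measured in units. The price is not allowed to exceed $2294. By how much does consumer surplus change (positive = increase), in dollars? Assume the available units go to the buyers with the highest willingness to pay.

-2982148.25

Rearranging demand gives qd = 73494 - 8p. Equilibrium: 73494 - 8p = 7p - 7506, so 81000 = 15p and p* = 5400, q* = 30294.
Because the ceiling (2294) lies below the market-clearing price, it is binding.
At p = 2294: qd = 73494 - 8·2294 = 55142 and qs = 7·2294 - 7506 = 8552.
Consumer surplus without the control is ½ · (9186.75 - 5400) · 30294 = 57357902.25.
With the ceiling, 8552 units are sold at 2294 (assume they go to the highest-value buyers). The demand price at q = 8552 is 8117.75, so CS = ½ · [(9186.75 - 2294) + (8117.75 - 2294)] · 8552 = 54375754.
Change in consumer surplus = 54375754 - 57357902.25 = -2982148.25.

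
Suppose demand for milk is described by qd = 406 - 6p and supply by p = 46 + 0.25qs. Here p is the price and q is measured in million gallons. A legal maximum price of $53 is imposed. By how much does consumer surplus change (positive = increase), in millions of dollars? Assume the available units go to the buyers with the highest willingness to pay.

120

Rearranging supply gives qs = 4p - 184. Equilibrium: 406 - 6p = 4p - 184, so 590 = 10p and p* = 59, q* = 52.
Since 53 < 59, the ceiling is binding.
At p = 53: qd = 406 - 6·53 = 88 and qs = 4·53 - 184 = 28.
Consumer surplus without the control is ½ · (203/3 - 59) · 52 = 676/3.
With the ceiling, 28 units are sold at 53 (assume they go to the highest-value buyers). The demand price at q = 28 is 63, so CS = ½ · [(203/3 - 53) + (63 - 53)] · 28 = 1036/3.
Change in consumer surplus = 1036/3 - 676/3 = 120.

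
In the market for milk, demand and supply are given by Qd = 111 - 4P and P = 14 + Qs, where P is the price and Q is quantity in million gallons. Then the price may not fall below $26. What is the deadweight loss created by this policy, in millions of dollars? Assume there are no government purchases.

10

Rearranging supply gives Qs = P - 14. Without the control the market clears where 111 - 4P = P - 14, i.e. P* = 25 and Q* = 11.
Because the floor (26) lies above the market-clearing price, it is binding.
At P = 26: Qd = 111 - 4·26 = 7 and Qs = 26 - 14 = 12.
Quantity traded falls to 7. At Q = 7 the demand price is (111 - 7)/4 = 26 and the supply price is 14 + 7 = 21.
Deadweight loss = ½ · (26 - 21) · (11 - 7) = ½ · 5 · 4 = 10.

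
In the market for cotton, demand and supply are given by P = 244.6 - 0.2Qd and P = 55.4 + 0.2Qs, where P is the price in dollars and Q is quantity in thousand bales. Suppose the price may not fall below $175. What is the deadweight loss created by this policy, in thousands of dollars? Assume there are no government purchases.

Rearranging demand gives Qd = 1223 - 5P; rearranging supply gives Qs = 5P - 277. Equilibrium: 1223 - 5P = 5P - 277, so 1500 = 10P and P* = 150, Q* = 473.
The floor of 175 is above the equilibrium price 150, so it binds.
At P = 175: Qd = 1223 - 5·175 = 348 and Qs = 5·175 - 277 = 598.
Quantity traded falls to 348. At Q = 348 the demand price is (1223 - 348)/5 = 175 and the supply price is (277 + 348)/5 = 125.
Deadweight loss = ½ · (175 - 125) · (473 - 348) = ½ · 50 · 125 = 3125.

3125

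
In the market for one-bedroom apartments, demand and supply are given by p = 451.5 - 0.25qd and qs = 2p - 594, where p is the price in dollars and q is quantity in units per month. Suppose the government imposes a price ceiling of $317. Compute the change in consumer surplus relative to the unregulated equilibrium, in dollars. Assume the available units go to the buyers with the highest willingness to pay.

Rearranging demand gives qd = 1806 - 4p. In a free market, 1806 - 4p = 2p - 594 gives the equilibrium p* = 400, q* = 206.
The ceiling of 317 is below the equilibrium price 400, so it binds.
At p = 317: qd = 1806 - 4·317 = 538 and qs = 2·317 - 594 = 40.
Consumer surplus without the control is ½ · (451.5 - 400) · 206 = 5304.5.
With the ceiling, 40 units are sold at 317 (assume they go to the highest-value buyers). The demand price at q = 40 is 441.5, so CS = ½ · [(451.5 - 317) + (441.5 - 317)] · 40 = 5180.
Change in consumer surplus = 5180 - 5304.5 = -124.5.

-124.5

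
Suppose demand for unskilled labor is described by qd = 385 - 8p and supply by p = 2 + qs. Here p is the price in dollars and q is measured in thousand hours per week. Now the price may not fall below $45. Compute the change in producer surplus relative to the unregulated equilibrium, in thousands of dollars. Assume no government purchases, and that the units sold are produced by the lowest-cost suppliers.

Rearranging supply gives qs = p - 2. In a free market, 385 - 8p = p - 2 gives the equilibrium p* = 43, q* = 41.
Because the floor (45) lies above the market-clearing price, it is binding.
At p = 45: qd = 385 - 8·45 = 25 and qs = 45 - 2 = 43.
Producer surplus without the control is ½ · (43 - 2) · 41 = 840.5.
With the floor, 25 units are sold at 45. The supply price at q = 25 is 27, so PS = ½ · [(45 - 2) + (45 - 27)] · 25 = 762.5.
Change in producer surplus = 762.5 - 840.5 = -78.

-78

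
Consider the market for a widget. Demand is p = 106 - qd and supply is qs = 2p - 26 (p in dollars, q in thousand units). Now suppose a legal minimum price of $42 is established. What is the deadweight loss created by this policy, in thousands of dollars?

0

Rearranging demand gives qd = 106 - p. In a free market, 106 - p = 2p - 26 gives the equilibrium p* = 44, q* = 62.
The floor of 42 is below the equilibrium price 44, so it is not binding; the market clears at p* = 44, q* = 62.
Since the control does not bind, no trades are prevented and deadweight loss is zero.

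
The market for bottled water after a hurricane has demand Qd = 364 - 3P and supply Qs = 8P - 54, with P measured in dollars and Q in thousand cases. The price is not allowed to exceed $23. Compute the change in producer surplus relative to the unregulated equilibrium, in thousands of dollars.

In a free market, 364 - 3P = 8P - 54 gives the equilibrium P* = 38, Q* = 250.
The ceiling of 23 is below the equilibrium price 38, so it binds.
At P = 23: Qd = 364 - 3·23 = 295 and Qs = 8·23 - 54 = 130.
Producer surplus without the control is ½ · (38 - 6.75) · 250 = 3906.25.
With the ceiling, producers sell 130 units at 23, so PS = ½ · (23 - 6.75) · 130 = 1056.25.
Change in producer surplus = 1056.25 - 3906.25 = -2850.

-2850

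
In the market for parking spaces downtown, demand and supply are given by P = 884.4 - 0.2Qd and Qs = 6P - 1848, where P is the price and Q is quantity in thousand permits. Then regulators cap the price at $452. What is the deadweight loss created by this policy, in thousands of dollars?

Rearranging demand gives Qd = 4422 - 5P. Without the control the market clears where 4422 - 5P = 6P - 1848, i.e. P* = 570 and Q* = 1572.
Since 452 < 570, the ceiling is binding.
At P = 452: Qd = 4422 - 5·452 = 2162 and Qs = 6·452 - 1848 = 864.
Quantity traded falls to 864. At Q = 864 the demand price is (4422 - 864)/5 = 711.6 and the supply price is (1848 + 864)/6 = 452.
Deadweight loss = ½ · (711.6 - 452) · (1572 - 864) = ½ · 259.6 · 708 = 91898.4.

91898.4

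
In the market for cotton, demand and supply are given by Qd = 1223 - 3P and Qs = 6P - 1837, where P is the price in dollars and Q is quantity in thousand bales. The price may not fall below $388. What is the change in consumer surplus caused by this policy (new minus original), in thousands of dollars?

-6288

Equilibrium: 1223 - 3P = 6P - 1837, so 3060 = 9P and P* = 340, Q* = 203.
The floor of 388 is above the equilibrium price 340, so it binds.
At P = 388: Qd = 1223 - 3·388 = 59 and Qs = 6·388 - 1837 = 491.
Consumer surplus without the control is ½ · (1223/3 - 340) · 203 = 41209/6.
With the floor, consumers buy 59 units at 388, so CS = ½ · (1223/3 - 388) · 59 = 3481/6.
Change in consumer surplus = 3481/6 - 41209/6 = -6288.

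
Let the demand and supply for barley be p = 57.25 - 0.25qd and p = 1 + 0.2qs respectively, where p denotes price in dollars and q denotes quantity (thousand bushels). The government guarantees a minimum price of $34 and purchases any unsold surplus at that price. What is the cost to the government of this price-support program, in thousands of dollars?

2448

Rearranging demand gives qd = 229 - 4p; rearranging supply gives qs = 5p - 5. Equilibrium: 229 - 4p = 5p - 5, so 234 = 9p and p* = 26, q* = 125.
The floor of 34 is above the equilibrium price 26, so it binds.
At p = 34: qd = 229 - 4·34 = 93 and qs = 5·34 - 5 = 165.
Surplus = qs - qd = 72.
Government expenditure = surplus × support price = 72 × 34 = 2448.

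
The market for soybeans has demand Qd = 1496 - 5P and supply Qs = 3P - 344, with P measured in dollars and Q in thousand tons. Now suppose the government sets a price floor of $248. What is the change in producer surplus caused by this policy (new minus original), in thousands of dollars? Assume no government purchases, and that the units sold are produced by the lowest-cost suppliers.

Setting quantity demanded equal to quantity supplied, 1496 - 5P = 3P - 344, gives P* = 230 and Q* = 346.
Because the floor (248) lies above the market-clearing price, it is binding.
At P = 248: Qd = 1496 - 5·248 = 256 and Qs = 3·248 - 344 = 400.
Producer surplus without the control is ½ · (230 - 344/3) · 346 = 59858/3.
With the floor, 256 units are sold at 248. The supply price at Q = 256 is 200, so PS = ½ · [(248 - 344/3) + (248 - 200)] · 256 = 69632/3.
Change in producer surplus = 69632/3 - 59858/3 = 3258.

3258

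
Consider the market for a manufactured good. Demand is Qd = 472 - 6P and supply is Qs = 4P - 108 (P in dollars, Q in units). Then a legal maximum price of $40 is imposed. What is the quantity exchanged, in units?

Without the control the market clears where 472 - 6P = 4P - 108, i.e. P* = 58 and Q* = 124.
The ceiling of 40 is below the equilibrium price 58, so it binds.
At P = 40: Qd = 472 - 6·40 = 232 and Qs = 4·40 - 108 = 52.
The quantity actually transacted is the short side, supply: 52.

52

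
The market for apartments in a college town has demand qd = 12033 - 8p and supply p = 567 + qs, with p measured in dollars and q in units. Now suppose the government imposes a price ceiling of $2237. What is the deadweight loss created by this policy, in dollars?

0

Rearranging supply gives qs = p - 567. Without the control the market clears where 12033 - 8p = p - 567, i.e. p* = 1400 and q* = 833.
Since 2237 is above p* = 1400, the ceiling does not bind and the free-market outcome prevails.
Since the control does not bind, no trades are prevented and deadweight loss is zero.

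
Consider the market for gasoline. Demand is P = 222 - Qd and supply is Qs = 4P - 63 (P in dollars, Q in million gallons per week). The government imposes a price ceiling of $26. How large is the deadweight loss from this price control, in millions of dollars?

9610

Rearranging demand gives Qd = 222 - P. Equilibrium: 222 - P = 4P - 63, so 285 = 5P and P* = 57, Q* = 165.
Since 26 < 57, the ceiling is binding.
At P = 26: Qd = 222 - 26 = 196 and Qs = 4·26 - 63 = 41.
Quantity traded falls to 41. At Q = 41 the demand price is 222 - 41 = 181 and the supply price is (63 + 41)/4 = 26.
Deadweight loss = ½ · (181 - 26) · (165 - 41) = ½ · 155 · 124 = 9610.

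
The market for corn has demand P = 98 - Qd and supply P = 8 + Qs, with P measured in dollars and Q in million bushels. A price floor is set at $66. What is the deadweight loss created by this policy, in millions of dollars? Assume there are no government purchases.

Rearranging demand gives Qd = 98 - P; rearranging supply gives Qs = P - 8. Equilibrium: 98 - P = P - 8, so 106 = 2P and P* = 53, Q* = 45.
Since 66 > 53, the floor is binding.
At P = 66: Qd = 98 - 66 = 32 and Qs = 66 - 8 = 58.
Quantity traded falls to 32. At Q = 32 the demand price is 98 - 32 = 66 and the supply price is 8 + 32 = 40.
Deadweight loss = ½ · (66 - 40) · (45 - 32) = ½ · 26 · 13 = 169.

169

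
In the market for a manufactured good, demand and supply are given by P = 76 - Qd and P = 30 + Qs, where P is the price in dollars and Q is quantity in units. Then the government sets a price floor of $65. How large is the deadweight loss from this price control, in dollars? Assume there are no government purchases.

Rearranging demand gives Qd = 76 - P; rearranging supply gives Qs = P - 30. In a free market, 76 - P = P - 30 gives the equilibrium P* = 53, Q* = 23.
Because the floor (65) lies above the market-clearing price, it is binding.
At P = 65: Qd = 76 - 65 = 11 and Qs = 65 - 30 = 35.
Quantity traded falls to 11. At Q = 11 the demand price is 76 - 11 = 65 and the supply price is 30 + 11 = 41.
Deadweight loss = ½ · (65 - 41) · (23 - 11) = ½ · 24 · 12 = 144.

144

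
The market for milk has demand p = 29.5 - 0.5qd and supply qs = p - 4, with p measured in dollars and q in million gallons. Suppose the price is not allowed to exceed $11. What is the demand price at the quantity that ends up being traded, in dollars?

Rearranging demand gives qd = 59 - 2p. Setting quantity demanded equal to quantity supplied, 59 - 2p = p - 4, gives p* = 21 and q* = 17.
Since 11 < 21, the ceiling is binding.
At p = 11: qd = 59 - 2·11 = 37 and qs = 11 - 4 = 7.
Only 7 units reach the market. On the demand curve, the marginal buyer's willingness to pay at q = 7 is (59 - 7)/2 = 26.

26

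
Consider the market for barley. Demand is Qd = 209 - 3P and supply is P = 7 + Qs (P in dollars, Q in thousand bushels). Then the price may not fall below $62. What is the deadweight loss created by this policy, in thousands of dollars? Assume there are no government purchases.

Rearranging supply gives Qs = P - 7. Without the control the market clears where 209 - 3P = P - 7, i.e. P* = 54 and Q* = 47.
The floor of 62 is above the equilibrium price 54, so it binds.
At P = 62: Qd = 209 - 3·62 = 23 and Qs = 62 - 7 = 55.
Quantity traded falls to 23. At Q = 23 the demand price is (209 - 23)/3 = 62 and the supply price is 7 + 23 = 30.
Deadweight loss = ½ · (62 - 30) · (47 - 23) = ½ · 32 · 24 = 384.

384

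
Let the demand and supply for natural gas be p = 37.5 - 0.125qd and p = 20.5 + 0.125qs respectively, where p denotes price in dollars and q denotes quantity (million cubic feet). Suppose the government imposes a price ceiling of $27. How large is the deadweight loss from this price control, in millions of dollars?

Rearranging demand gives qd = 300 - 8p; rearranging supply gives qs = 8p - 164. In a free market, 300 - 8p = 8p - 164 gives the equilibrium p* = 29, q* = 68.
The ceiling of 27 is below the equilibrium price 29, so it binds.
At p = 27: qd = 300 - 8·27 = 84 and qs = 8·27 - 164 = 52.
Quantity traded falls to 52. At q = 52 the demand price is (300 - 52)/8 = 31 and the supply price is (164 + 52)/8 = 27.
Deadweight loss = ½ · (31 - 27) · (68 - 52) = ½ · 4 · 16 = 32.

32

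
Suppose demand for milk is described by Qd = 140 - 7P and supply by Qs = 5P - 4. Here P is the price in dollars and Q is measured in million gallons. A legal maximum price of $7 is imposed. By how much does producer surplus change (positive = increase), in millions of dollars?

In a free market, 140 - 7P = 5P - 4 gives the equilibrium P* = 12, Q* = 56.
The ceiling of 7 is below the equilibrium price 12, so it binds.
At P = 7: Qd = 140 - 7·7 = 91 and Qs = 5·7 - 4 = 31.
Producer surplus without the control is ½ · (12 - 0.8) · 56 = 313.6.
With the ceiling, producers sell 31 units at 7, so PS = ½ · (7 - 0.8) · 31 = 96.1.
Change in producer surplus = 96.1 - 313.6 = -217.5.

-217.5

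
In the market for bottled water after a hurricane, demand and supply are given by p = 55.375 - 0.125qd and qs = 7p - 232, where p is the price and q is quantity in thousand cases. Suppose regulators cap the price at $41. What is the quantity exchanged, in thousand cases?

Rearranging demand gives qd = 443 - 8p. Setting quantity demanded equal to quantity supplied, 443 - 8p = 7p - 232, gives p* = 45 and q* = 83.
Because the ceiling (41) lies below the market-clearing price, it is binding.
At p = 41: qd = 443 - 8·41 = 115 and qs = 7·41 - 232 = 55.
The quantity actually transacted is the short side, supply: 55.

55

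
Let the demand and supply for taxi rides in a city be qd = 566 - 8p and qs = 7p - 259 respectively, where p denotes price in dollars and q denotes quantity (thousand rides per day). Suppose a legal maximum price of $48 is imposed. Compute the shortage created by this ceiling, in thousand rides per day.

Equilibrium: 566 - 8p = 7p - 259, so 825 = 15p and p* = 55, q* = 126.
Since 48 < 55, the ceiling is binding.
At p = 48: qd = 566 - 8·48 = 182 and qs = 7·48 - 259 = 77.
Shortage = qd - qs = 182 - 77 = 105.

105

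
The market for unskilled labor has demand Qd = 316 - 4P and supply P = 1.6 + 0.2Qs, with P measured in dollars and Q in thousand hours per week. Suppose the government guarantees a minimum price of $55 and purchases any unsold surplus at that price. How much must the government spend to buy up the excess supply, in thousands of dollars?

9405

Rearranging supply gives Qs = 5P - 8. Equilibrium: 316 - 4P = 5P - 8, so 324 = 9P and P* = 36, Q* = 172.
Since 55 > 36, the floor is binding.
At P = 55: Qd = 316 - 4·55 = 96 and Qs = 5·55 - 8 = 267.
Surplus = Qs - Qd = 171.
Government expenditure = surplus × support price = 171 × 55 = 9405.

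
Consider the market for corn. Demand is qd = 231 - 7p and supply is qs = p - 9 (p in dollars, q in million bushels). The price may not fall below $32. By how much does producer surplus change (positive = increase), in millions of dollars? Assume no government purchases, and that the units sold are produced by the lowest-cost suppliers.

-84

Setting quantity demanded equal to quantity supplied, 231 - 7p = p - 9, gives p* = 30 and q* = 21.
Because the floor (32) lies above the market-clearing price, it is binding.
At p = 32: qd = 231 - 7·32 = 7 and qs = 32 - 9 = 23.
Producer surplus without the control is ½ · (30 - 9) · 21 = 220.5.
With the floor, 7 units are sold at 32. The supply price at q = 7 is 16, so PS = ½ · [(32 - 9) + (32 - 16)] · 7 = 136.5.
Change in producer surplus = 136.5 - 220.5 = -84.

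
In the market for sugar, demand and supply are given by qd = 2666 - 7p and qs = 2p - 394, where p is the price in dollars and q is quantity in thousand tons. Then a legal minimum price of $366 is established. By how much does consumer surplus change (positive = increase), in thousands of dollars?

Without the control the market clears where 2666 - 7p = 2p - 394, i.e. p* = 340 and q* = 286.
Since 366 > 340, the floor is binding.
At p = 366: qd = 2666 - 7·366 = 104 and qs = 2·366 - 394 = 338.
Consumer surplus without the control is ½ · (2666/7 - 340) · 286 = 40898/7.
With the floor, consumers buy 104 units at 366, so CS = ½ · (2666/7 - 366) · 104 = 5408/7.
Change in consumer surplus = 5408/7 - 40898/7 = -5070.

-5070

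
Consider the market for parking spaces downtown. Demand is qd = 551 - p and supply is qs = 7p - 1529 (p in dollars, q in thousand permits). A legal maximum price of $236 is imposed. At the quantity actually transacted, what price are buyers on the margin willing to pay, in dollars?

428

Without the control the market clears where 551 - p = 7p - 1529, i.e. p* = 260 and q* = 291.
The ceiling of 236 is below the equilibrium price 260, so it binds.
At p = 236: qd = 551 - 236 = 315 and qs = 7·236 - 1529 = 123.
Only 123 units reach the market. On the demand curve, the marginal buyer's willingness to pay at q = 123 is (551 - 123) = 428.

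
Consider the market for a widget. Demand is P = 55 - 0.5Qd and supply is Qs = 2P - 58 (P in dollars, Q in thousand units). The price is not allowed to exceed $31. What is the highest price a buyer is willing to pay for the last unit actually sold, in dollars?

Rearranging demand gives Qd = 110 - 2P. Without the control the market clears where 110 - 2P = 2P - 58, i.e. P* = 42 and Q* = 26.
Since 31 < 42, the ceiling is binding.
At P = 31: Qd = 110 - 2·31 = 48 and Qs = 2·31 - 58 = 4.
Only 4 units reach the market. On the demand curve, the marginal buyer's willingness to pay at Q = 4 is (110 - 4)/2 = 53.

53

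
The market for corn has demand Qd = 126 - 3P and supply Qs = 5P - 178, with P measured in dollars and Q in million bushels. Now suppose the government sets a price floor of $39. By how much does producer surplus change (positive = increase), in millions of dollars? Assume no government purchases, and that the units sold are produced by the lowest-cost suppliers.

Equilibrium: 126 - 3P = 5P - 178, so 304 = 8P and P* = 38, Q* = 12.
The floor of 39 is above the equilibrium price 38, so it binds.
At P = 39: Qd = 126 - 3·39 = 9 and Qs = 5·39 - 178 = 17.
Producer surplus without the control is ½ · (38 - 35.6) · 12 = 14.4.
With the floor, 9 units are sold at 39. The supply price at Q = 9 is 37.4, so PS = ½ · [(39 - 35.6) + (39 - 37.4)] · 9 = 22.5.
Change in producer surplus = 22.5 - 14.4 = 8.1.

8.1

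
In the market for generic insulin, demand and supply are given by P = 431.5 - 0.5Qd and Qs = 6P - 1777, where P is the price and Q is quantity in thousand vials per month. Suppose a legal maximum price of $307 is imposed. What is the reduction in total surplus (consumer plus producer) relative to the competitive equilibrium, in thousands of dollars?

Rearranging demand gives Qd = 863 - 2P. In a free market, 863 - 2P = 6P - 1777 gives the equilibrium P* = 330, Q* = 203.
Since 307 < 330, the ceiling is binding.
At P = 307: Qd = 863 - 2·307 = 249 and Qs = 6·307 - 1777 = 65.
Quantity traded falls to 65. At Q = 65 the demand price is (863 - 65)/2 = 399 and the supply price is (1777 + 65)/6 = 307.
Deadweight loss = ½ · (399 - 307) · (203 - 65) = ½ · 92 · 138 = 6348.

6348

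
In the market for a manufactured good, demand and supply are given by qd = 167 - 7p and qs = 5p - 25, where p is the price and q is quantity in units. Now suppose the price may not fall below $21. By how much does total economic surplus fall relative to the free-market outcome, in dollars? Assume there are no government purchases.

In a free market, 167 - 7p = 5p - 25 gives the equilibrium p* = 16, q* = 55.
The floor of 21 is above the equilibrium price 16, so it binds.
At p = 21: qd = 167 - 7·21 = 20 and qs = 5·21 - 25 = 80.
Quantity traded falls to 20. At q = 20 the demand price is (167 - 20)/7 = 21 and the supply price is (25 + 20)/5 = 9.
Deadweight loss = ½ · (21 - 9) · (55 - 20) = ½ · 12 · 35 = 210.

210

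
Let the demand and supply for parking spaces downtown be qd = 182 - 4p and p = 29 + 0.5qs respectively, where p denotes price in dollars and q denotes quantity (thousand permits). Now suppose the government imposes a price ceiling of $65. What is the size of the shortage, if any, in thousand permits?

Rearranging supply gives qs = 2p - 58. Equilibrium: 182 - 4p = 2p - 58, so 240 = 6p and p* = 40, q* = 22.
Since 65 is above p* = 40, the ceiling does not bind and the free-market outcome prevails.
Since the control does not bind, there is no shortage.

0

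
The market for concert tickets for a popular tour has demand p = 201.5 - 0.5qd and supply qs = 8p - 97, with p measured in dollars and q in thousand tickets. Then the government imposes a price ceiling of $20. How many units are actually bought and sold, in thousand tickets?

63

Rearranging demand gives qd = 403 - 2p. Without the control the market clears where 403 - 2p = 8p - 97, i.e. p* = 50 and q* = 303.
The ceiling of 20 is below the equilibrium price 50, so it binds.
At p = 20: qd = 403 - 2·20 = 363 and qs = 8·20 - 97 = 63.
The quantity actually transacted is the short side, supply: 63.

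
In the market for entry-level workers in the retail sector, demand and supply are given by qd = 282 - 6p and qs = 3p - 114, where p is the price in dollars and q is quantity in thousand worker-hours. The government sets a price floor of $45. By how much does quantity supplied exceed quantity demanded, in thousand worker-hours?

In a free market, 282 - 6p = 3p - 114 gives the equilibrium p* = 44, q* = 18.
The floor of 45 is above the equilibrium price 44, so it binds.
At p = 45: qd = 282 - 6·45 = 12 and qs = 3·45 - 114 = 21.
Surplus = qs - qd = 21 - 12 = 9.

9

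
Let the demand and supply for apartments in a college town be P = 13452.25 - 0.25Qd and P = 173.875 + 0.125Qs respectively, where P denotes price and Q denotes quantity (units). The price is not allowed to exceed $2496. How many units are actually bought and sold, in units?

18577

Rearranging demand gives Qd = 53809 - 4P; rearranging supply gives Qs = 8P - 1391. Without the control the market clears where 53809 - 4P = 8P - 1391, i.e. P* = 4600 and Q* = 35409.
Because the ceiling (2496) lies below the market-clearing price, it is binding.
At P = 2496: Qd = 53809 - 4·2496 = 43825 and Qs = 8·2496 - 1391 = 18577.
The quantity actually transacted is the short side, supply: 18577.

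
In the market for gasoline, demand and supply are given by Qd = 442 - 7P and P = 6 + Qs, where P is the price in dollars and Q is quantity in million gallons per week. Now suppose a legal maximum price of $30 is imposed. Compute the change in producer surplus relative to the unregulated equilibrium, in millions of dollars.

Rearranging supply gives Qs = P - 6. Without the control the market clears where 442 - 7P = P - 6, i.e. P* = 56 and Q* = 50.
Because the ceiling (30) lies below the market-clearing price, it is binding.
At P = 30: Qd = 442 - 7·30 = 232 and Qs = 30 - 6 = 24.
Producer surplus without the control is ½ · (56 - 6) · 50 = 1250.
With the ceiling, producers sell 24 units at 30, so PS = ½ · (30 - 6) · 24 = 288.
Change in producer surplus = 288 - 1250 = -962.

-962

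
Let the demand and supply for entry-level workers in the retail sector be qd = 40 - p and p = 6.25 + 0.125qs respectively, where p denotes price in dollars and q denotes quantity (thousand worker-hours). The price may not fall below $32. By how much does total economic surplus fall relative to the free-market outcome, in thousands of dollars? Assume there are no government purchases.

272.25

Rearranging supply gives qs = 8p - 50. Equilibrium: 40 - p = 8p - 50, so 90 = 9p and p* = 10, q* = 30.
Since 32 > 10, the floor is binding.
At p = 32: qd = 40 - 32 = 8 and qs = 8·32 - 50 = 206.
Quantity traded falls to 8. At q = 8 the demand price is 40 - 8 = 32 and the supply price is (50 + 8)/8 = 7.25.
Deadweight loss = ½ · (32 - 7.25) · (30 - 8) = ½ · 24.75 · 22 = 272.25.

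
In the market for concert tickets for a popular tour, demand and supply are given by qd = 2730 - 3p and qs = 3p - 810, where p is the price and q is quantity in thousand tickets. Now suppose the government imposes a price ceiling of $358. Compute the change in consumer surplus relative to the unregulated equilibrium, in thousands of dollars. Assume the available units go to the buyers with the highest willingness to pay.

Equilibrium: 2730 - 3p = 3p - 810, so 3540 = 6p and p* = 590, q* = 960.
The ceiling of 358 is below the equilibrium price 590, so it binds.
At p = 358: qd = 2730 - 3·358 = 1656 and qs = 3·358 - 810 = 264.
Consumer surplus without the control is ½ · (910 - 590) · 960 = 153600.
With the ceiling, 264 units are sold at 358 (assume they go to the highest-value buyers). The demand price at q = 264 is 822, so CS = ½ · [(910 - 358) + (822 - 358)] · 264 = 134112.
Change in consumer surplus = 134112 - 153600 = -19488.

-19488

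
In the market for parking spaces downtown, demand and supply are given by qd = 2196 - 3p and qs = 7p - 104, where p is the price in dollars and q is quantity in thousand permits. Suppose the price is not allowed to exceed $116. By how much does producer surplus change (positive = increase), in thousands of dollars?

Setting quantity demanded equal to quantity supplied, 2196 - 3p = 7p - 104, gives p* = 230 and q* = 1506.
Since 116 < 230, the ceiling is binding.
At p = 116: qd = 2196 - 3·116 = 1848 and qs = 7·116 - 104 = 708.
Producer surplus without the control is ½ · (230 - 104/7) · 1506 = 1134018/7.
With the ceiling, producers sell 708 units at 116, so PS = ½ · (116 - 104/7) · 708 = 250632/7.
Change in producer surplus = 250632/7 - 1134018/7 = -126198.

-126198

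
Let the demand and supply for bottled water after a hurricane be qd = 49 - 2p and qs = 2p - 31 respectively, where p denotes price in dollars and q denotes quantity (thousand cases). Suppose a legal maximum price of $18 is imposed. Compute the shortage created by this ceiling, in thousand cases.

8

Equilibrium: 49 - 2p = 2p - 31, so 80 = 4p and p* = 20, q* = 9.
Since 18 < 20, the ceiling is binding.
At p = 18: qd = 49 - 2·18 = 13 and qs = 2·18 - 31 = 5.
Shortage = qd - qs = 13 - 5 = 8.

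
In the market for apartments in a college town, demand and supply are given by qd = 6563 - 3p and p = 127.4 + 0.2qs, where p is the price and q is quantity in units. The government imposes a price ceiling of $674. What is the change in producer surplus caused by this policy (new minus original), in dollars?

-745348

Rearranging supply gives qs = 5p - 637. In a free market, 6563 - 3p = 5p - 637 gives the equilibrium p* = 900, q* = 3863.
The ceiling of 674 is below the equilibrium price 900, so it binds.
At p = 674: qd = 6563 - 3·674 = 4541 and qs = 5·674 - 637 = 2733.
Producer surplus without the control is ½ · (900 - 127.4) · 3863 = 1492276.9.
With the ceiling, producers sell 2733 units at 674, so PS = ½ · (674 - 127.4) · 2733 = 746928.9.
Change in producer surplus = 746928.9 - 1492276.9 = -745348.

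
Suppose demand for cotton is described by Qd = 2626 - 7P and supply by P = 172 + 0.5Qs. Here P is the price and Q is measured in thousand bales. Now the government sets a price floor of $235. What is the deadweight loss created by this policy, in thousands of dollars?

0

Rearranging supply gives Qs = 2P - 344. In a free market, 2626 - 7P = 2P - 344 gives the equilibrium P* = 330, Q* = 316.
Since 235 is below P* = 330, the floor does not bind and the free-market outcome prevails.
Since the control does not bind, no trades are prevented and deadweight loss is zero.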